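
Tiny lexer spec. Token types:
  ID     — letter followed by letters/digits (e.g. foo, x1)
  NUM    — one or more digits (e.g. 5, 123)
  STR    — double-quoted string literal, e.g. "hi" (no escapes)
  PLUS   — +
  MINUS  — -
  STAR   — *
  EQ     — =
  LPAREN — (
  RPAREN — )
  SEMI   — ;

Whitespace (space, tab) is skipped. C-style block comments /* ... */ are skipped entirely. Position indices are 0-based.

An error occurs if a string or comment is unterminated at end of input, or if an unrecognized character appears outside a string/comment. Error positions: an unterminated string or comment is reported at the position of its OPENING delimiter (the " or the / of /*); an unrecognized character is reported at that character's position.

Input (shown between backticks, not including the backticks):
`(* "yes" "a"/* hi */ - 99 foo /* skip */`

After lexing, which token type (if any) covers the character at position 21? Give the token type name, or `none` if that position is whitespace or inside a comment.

pos=0: emit LPAREN '('
pos=1: emit STAR '*'
pos=3: enter STRING mode
pos=3: emit STR "yes" (now at pos=8)
pos=9: enter STRING mode
pos=9: emit STR "a" (now at pos=12)
pos=12: enter COMMENT mode (saw '/*')
exit COMMENT mode (now at pos=20)
pos=21: emit MINUS '-'
pos=23: emit NUM '99' (now at pos=25)
pos=26: emit ID 'foo' (now at pos=29)
pos=30: enter COMMENT mode (saw '/*')
exit COMMENT mode (now at pos=40)
DONE. 7 tokens: [LPAREN, STAR, STR, STR, MINUS, NUM, ID]
Position 21: char is '-' -> MINUS

Answer: MINUS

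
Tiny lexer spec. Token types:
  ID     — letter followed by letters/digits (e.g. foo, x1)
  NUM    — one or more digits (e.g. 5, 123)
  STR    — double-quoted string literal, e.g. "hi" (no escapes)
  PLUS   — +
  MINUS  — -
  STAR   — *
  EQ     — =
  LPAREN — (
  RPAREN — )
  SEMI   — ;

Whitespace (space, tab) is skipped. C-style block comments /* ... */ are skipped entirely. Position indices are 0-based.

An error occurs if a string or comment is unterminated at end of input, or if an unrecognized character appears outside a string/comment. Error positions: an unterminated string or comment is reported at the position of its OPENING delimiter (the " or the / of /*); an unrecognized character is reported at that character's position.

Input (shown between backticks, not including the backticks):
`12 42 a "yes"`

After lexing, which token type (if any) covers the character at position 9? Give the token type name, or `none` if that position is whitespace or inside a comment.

Answer: STR

Derivation:
pos=0: emit NUM '12' (now at pos=2)
pos=3: emit NUM '42' (now at pos=5)
pos=6: emit ID 'a' (now at pos=7)
pos=8: enter STRING mode
pos=8: emit STR "yes" (now at pos=13)
DONE. 4 tokens: [NUM, NUM, ID, STR]
Position 9: char is 'y' -> STR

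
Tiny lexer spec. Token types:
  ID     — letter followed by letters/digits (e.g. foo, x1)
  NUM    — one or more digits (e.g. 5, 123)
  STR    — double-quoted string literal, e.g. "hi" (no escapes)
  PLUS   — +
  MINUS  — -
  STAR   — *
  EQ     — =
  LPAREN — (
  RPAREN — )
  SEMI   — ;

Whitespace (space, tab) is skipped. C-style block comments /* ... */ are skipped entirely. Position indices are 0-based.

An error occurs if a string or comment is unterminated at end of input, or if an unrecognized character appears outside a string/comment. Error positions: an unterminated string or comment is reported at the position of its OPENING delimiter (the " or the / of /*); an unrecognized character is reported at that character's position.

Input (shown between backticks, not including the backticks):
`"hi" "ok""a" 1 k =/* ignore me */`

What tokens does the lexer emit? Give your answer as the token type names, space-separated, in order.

pos=0: enter STRING mode
pos=0: emit STR "hi" (now at pos=4)
pos=5: enter STRING mode
pos=5: emit STR "ok" (now at pos=9)
pos=9: enter STRING mode
pos=9: emit STR "a" (now at pos=12)
pos=13: emit NUM '1' (now at pos=14)
pos=15: emit ID 'k' (now at pos=16)
pos=17: emit EQ '='
pos=18: enter COMMENT mode (saw '/*')
exit COMMENT mode (now at pos=33)
DONE. 6 tokens: [STR, STR, STR, NUM, ID, EQ]

Answer: STR STR STR NUM ID EQ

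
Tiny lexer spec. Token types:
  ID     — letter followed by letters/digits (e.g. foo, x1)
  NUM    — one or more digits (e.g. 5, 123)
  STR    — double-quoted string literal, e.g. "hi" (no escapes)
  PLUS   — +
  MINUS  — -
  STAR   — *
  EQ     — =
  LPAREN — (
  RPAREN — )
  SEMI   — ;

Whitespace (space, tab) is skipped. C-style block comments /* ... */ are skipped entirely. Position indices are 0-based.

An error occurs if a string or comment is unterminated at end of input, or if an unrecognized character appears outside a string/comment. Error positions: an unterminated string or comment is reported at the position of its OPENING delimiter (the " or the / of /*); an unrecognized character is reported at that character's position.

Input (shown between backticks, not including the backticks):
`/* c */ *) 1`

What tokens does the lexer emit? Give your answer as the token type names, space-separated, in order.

Answer: STAR RPAREN NUM

Derivation:
pos=0: enter COMMENT mode (saw '/*')
exit COMMENT mode (now at pos=7)
pos=8: emit STAR '*'
pos=9: emit RPAREN ')'
pos=11: emit NUM '1' (now at pos=12)
DONE. 3 tokens: [STAR, RPAREN, NUM]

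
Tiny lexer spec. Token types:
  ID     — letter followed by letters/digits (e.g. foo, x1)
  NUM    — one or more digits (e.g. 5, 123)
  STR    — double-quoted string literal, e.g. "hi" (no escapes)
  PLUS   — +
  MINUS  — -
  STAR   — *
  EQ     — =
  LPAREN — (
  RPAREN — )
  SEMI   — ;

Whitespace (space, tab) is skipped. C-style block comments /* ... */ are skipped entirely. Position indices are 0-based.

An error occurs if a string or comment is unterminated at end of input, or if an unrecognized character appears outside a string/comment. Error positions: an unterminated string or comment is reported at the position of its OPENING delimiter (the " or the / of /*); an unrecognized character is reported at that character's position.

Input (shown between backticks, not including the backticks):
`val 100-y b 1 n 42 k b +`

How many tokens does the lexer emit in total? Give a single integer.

pos=0: emit ID 'val' (now at pos=3)
pos=4: emit NUM '100' (now at pos=7)
pos=7: emit MINUS '-'
pos=8: emit ID 'y' (now at pos=9)
pos=10: emit ID 'b' (now at pos=11)
pos=12: emit NUM '1' (now at pos=13)
pos=14: emit ID 'n' (now at pos=15)
pos=16: emit NUM '42' (now at pos=18)
pos=19: emit ID 'k' (now at pos=20)
pos=21: emit ID 'b' (now at pos=22)
pos=23: emit PLUS '+'
DONE. 11 tokens: [ID, NUM, MINUS, ID, ID, NUM, ID, NUM, ID, ID, PLUS]

Answer: 11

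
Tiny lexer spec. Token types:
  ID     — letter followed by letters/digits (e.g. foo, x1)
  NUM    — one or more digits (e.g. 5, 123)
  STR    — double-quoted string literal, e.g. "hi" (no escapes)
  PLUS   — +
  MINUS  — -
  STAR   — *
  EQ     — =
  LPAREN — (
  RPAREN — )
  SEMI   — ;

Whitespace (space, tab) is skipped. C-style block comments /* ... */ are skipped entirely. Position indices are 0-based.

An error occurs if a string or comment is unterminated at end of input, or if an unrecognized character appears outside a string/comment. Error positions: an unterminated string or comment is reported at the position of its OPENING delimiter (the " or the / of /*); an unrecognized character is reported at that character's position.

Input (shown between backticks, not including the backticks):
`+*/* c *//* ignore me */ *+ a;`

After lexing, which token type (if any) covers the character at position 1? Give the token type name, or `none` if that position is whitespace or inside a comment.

Answer: STAR

Derivation:
pos=0: emit PLUS '+'
pos=1: emit STAR '*'
pos=2: enter COMMENT mode (saw '/*')
exit COMMENT mode (now at pos=9)
pos=9: enter COMMENT mode (saw '/*')
exit COMMENT mode (now at pos=24)
pos=25: emit STAR '*'
pos=26: emit PLUS '+'
pos=28: emit ID 'a' (now at pos=29)
pos=29: emit SEMI ';'
DONE. 6 tokens: [PLUS, STAR, STAR, PLUS, ID, SEMI]
Position 1: char is '*' -> STAR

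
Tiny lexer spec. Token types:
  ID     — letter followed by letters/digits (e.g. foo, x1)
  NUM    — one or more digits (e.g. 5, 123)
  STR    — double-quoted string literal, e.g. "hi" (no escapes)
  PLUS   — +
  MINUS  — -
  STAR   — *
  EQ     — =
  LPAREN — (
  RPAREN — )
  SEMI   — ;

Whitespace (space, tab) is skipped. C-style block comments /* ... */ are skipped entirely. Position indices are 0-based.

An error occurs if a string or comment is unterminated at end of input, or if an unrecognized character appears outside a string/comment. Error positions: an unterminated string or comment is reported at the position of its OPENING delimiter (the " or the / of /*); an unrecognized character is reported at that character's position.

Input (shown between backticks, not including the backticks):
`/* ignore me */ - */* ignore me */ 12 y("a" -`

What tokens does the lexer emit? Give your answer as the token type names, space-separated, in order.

Answer: MINUS STAR NUM ID LPAREN STR MINUS

Derivation:
pos=0: enter COMMENT mode (saw '/*')
exit COMMENT mode (now at pos=15)
pos=16: emit MINUS '-'
pos=18: emit STAR '*'
pos=19: enter COMMENT mode (saw '/*')
exit COMMENT mode (now at pos=34)
pos=35: emit NUM '12' (now at pos=37)
pos=38: emit ID 'y' (now at pos=39)
pos=39: emit LPAREN '('
pos=40: enter STRING mode
pos=40: emit STR "a" (now at pos=43)
pos=44: emit MINUS '-'
DONE. 7 tokens: [MINUS, STAR, NUM, ID, LPAREN, STR, MINUS]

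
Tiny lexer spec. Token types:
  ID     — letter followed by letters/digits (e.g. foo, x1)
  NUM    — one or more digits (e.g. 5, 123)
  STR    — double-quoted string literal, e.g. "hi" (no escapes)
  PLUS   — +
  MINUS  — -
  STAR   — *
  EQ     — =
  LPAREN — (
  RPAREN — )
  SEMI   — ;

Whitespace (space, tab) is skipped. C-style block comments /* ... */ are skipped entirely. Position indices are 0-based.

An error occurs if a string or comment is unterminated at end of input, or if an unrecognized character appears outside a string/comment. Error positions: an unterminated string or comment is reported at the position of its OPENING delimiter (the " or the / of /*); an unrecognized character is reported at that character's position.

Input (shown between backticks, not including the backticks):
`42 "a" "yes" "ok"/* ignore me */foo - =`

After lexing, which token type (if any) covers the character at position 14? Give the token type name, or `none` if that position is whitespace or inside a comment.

pos=0: emit NUM '42' (now at pos=2)
pos=3: enter STRING mode
pos=3: emit STR "a" (now at pos=6)
pos=7: enter STRING mode
pos=7: emit STR "yes" (now at pos=12)
pos=13: enter STRING mode
pos=13: emit STR "ok" (now at pos=17)
pos=17: enter COMMENT mode (saw '/*')
exit COMMENT mode (now at pos=32)
pos=32: emit ID 'foo' (now at pos=35)
pos=36: emit MINUS '-'
pos=38: emit EQ '='
DONE. 7 tokens: [NUM, STR, STR, STR, ID, MINUS, EQ]
Position 14: char is 'o' -> STR

Answer: STR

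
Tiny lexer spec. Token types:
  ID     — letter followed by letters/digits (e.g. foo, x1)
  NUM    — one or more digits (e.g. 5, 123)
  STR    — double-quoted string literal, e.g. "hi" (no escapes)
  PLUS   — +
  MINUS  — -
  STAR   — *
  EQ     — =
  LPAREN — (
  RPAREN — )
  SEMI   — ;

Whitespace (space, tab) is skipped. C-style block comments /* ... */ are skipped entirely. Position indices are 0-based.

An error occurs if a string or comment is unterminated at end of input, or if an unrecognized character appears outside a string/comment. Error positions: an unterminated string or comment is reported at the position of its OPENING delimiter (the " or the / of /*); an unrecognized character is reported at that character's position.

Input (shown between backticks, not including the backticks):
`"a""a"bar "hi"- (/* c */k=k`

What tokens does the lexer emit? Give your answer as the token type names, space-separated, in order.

pos=0: enter STRING mode
pos=0: emit STR "a" (now at pos=3)
pos=3: enter STRING mode
pos=3: emit STR "a" (now at pos=6)
pos=6: emit ID 'bar' (now at pos=9)
pos=10: enter STRING mode
pos=10: emit STR "hi" (now at pos=14)
pos=14: emit MINUS '-'
pos=16: emit LPAREN '('
pos=17: enter COMMENT mode (saw '/*')
exit COMMENT mode (now at pos=24)
pos=24: emit ID 'k' (now at pos=25)
pos=25: emit EQ '='
pos=26: emit ID 'k' (now at pos=27)
DONE. 9 tokens: [STR, STR, ID, STR, MINUS, LPAREN, ID, EQ, ID]

Answer: STR STR ID STR MINUS LPAREN ID EQ ID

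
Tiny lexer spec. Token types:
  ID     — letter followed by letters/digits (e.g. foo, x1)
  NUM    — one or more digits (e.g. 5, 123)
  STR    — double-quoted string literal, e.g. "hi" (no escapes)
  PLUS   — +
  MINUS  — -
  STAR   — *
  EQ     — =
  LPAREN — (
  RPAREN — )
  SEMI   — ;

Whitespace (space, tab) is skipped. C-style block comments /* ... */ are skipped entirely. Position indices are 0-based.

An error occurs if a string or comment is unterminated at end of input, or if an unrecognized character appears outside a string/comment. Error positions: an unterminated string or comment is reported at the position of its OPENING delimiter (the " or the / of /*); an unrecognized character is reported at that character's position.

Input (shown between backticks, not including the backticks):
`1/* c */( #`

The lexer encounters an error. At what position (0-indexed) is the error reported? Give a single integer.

Answer: 10

Derivation:
pos=0: emit NUM '1' (now at pos=1)
pos=1: enter COMMENT mode (saw '/*')
exit COMMENT mode (now at pos=8)
pos=8: emit LPAREN '('
pos=10: ERROR — unrecognized char '#'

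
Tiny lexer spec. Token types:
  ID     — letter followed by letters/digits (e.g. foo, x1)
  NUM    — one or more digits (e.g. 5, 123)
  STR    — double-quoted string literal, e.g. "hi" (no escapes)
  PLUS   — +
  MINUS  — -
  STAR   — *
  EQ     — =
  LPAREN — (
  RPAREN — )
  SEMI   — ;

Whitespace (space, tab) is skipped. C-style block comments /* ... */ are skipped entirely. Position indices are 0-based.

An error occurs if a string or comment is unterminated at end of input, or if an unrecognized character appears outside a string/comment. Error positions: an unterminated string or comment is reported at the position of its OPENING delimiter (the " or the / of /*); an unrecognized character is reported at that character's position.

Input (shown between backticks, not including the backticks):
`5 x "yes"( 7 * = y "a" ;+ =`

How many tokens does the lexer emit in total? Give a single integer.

pos=0: emit NUM '5' (now at pos=1)
pos=2: emit ID 'x' (now at pos=3)
pos=4: enter STRING mode
pos=4: emit STR "yes" (now at pos=9)
pos=9: emit LPAREN '('
pos=11: emit NUM '7' (now at pos=12)
pos=13: emit STAR '*'
pos=15: emit EQ '='
pos=17: emit ID 'y' (now at pos=18)
pos=19: enter STRING mode
pos=19: emit STR "a" (now at pos=22)
pos=23: emit SEMI ';'
pos=24: emit PLUS '+'
pos=26: emit EQ '='
DONE. 12 tokens: [NUM, ID, STR, LPAREN, NUM, STAR, EQ, ID, STR, SEMI, PLUS, EQ]

Answer: 12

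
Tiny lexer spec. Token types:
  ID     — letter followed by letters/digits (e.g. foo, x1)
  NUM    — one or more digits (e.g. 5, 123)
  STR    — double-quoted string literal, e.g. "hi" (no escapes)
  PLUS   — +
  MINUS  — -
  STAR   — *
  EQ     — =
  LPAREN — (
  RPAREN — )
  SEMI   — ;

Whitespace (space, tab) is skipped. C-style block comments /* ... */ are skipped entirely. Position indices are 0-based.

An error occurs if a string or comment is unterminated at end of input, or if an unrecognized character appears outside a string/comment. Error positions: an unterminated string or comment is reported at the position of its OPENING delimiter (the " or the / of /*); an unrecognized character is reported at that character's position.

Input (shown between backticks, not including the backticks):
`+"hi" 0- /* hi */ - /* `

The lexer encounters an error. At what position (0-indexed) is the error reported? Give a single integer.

pos=0: emit PLUS '+'
pos=1: enter STRING mode
pos=1: emit STR "hi" (now at pos=5)
pos=6: emit NUM '0' (now at pos=7)
pos=7: emit MINUS '-'
pos=9: enter COMMENT mode (saw '/*')
exit COMMENT mode (now at pos=17)
pos=18: emit MINUS '-'
pos=20: enter COMMENT mode (saw '/*')
pos=20: ERROR — unterminated comment (reached EOF)

Answer: 20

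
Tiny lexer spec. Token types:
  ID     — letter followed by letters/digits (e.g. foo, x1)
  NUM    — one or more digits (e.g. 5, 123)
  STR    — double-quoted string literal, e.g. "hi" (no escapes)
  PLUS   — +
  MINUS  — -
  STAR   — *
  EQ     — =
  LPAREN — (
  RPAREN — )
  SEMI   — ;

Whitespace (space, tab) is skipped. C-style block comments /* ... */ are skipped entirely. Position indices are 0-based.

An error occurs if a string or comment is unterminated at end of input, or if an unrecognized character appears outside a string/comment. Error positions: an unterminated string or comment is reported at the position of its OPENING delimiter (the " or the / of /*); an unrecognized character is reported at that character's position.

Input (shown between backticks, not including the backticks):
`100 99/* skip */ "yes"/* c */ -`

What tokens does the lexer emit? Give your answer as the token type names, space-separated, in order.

pos=0: emit NUM '100' (now at pos=3)
pos=4: emit NUM '99' (now at pos=6)
pos=6: enter COMMENT mode (saw '/*')
exit COMMENT mode (now at pos=16)
pos=17: enter STRING mode
pos=17: emit STR "yes" (now at pos=22)
pos=22: enter COMMENT mode (saw '/*')
exit COMMENT mode (now at pos=29)
pos=30: emit MINUS '-'
DONE. 4 tokens: [NUM, NUM, STR, MINUS]

Answer: NUM NUM STR MINUS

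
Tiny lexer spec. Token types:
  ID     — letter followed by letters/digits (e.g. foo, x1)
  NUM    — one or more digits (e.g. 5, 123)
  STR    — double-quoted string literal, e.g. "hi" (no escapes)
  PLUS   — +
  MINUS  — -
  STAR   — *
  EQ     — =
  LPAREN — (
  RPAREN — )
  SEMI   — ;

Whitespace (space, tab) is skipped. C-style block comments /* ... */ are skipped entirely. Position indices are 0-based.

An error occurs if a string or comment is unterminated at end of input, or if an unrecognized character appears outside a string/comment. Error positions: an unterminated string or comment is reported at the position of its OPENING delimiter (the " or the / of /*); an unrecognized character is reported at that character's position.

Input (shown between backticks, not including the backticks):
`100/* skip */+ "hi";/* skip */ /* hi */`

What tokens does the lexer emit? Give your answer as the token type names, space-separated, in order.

pos=0: emit NUM '100' (now at pos=3)
pos=3: enter COMMENT mode (saw '/*')
exit COMMENT mode (now at pos=13)
pos=13: emit PLUS '+'
pos=15: enter STRING mode
pos=15: emit STR "hi" (now at pos=19)
pos=19: emit SEMI ';'
pos=20: enter COMMENT mode (saw '/*')
exit COMMENT mode (now at pos=30)
pos=31: enter COMMENT mode (saw '/*')
exit COMMENT mode (now at pos=39)
DONE. 4 tokens: [NUM, PLUS, STR, SEMI]

Answer: NUM PLUS STR SEMI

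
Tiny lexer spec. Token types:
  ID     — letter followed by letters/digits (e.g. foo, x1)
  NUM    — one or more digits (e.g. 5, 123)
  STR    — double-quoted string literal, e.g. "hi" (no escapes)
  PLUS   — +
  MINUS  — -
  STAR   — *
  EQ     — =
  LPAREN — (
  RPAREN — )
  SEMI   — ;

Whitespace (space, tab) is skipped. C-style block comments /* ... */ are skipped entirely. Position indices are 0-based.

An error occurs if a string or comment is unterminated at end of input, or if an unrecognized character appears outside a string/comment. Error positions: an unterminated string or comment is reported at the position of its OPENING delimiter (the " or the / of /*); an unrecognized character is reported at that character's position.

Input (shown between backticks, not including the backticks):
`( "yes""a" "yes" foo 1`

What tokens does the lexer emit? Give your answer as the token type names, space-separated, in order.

Answer: LPAREN STR STR STR ID NUM

Derivation:
pos=0: emit LPAREN '('
pos=2: enter STRING mode
pos=2: emit STR "yes" (now at pos=7)
pos=7: enter STRING mode
pos=7: emit STR "a" (now at pos=10)
pos=11: enter STRING mode
pos=11: emit STR "yes" (now at pos=16)
pos=17: emit ID 'foo' (now at pos=20)
pos=21: emit NUM '1' (now at pos=22)
DONE. 6 tokens: [LPAREN, STR, STR, STR, ID, NUM]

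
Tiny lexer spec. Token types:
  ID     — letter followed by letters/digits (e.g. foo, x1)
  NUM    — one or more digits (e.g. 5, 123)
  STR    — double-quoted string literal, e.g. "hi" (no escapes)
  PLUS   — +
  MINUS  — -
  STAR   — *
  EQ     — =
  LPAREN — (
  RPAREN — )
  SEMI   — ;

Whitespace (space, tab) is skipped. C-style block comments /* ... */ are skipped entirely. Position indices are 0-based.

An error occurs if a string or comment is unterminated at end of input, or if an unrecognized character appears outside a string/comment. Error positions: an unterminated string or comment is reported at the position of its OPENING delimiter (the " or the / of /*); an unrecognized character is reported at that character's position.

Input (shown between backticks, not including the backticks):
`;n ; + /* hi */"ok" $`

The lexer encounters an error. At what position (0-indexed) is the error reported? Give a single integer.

Answer: 20

Derivation:
pos=0: emit SEMI ';'
pos=1: emit ID 'n' (now at pos=2)
pos=3: emit SEMI ';'
pos=5: emit PLUS '+'
pos=7: enter COMMENT mode (saw '/*')
exit COMMENT mode (now at pos=15)
pos=15: enter STRING mode
pos=15: emit STR "ok" (now at pos=19)
pos=20: ERROR — unrecognized char '$'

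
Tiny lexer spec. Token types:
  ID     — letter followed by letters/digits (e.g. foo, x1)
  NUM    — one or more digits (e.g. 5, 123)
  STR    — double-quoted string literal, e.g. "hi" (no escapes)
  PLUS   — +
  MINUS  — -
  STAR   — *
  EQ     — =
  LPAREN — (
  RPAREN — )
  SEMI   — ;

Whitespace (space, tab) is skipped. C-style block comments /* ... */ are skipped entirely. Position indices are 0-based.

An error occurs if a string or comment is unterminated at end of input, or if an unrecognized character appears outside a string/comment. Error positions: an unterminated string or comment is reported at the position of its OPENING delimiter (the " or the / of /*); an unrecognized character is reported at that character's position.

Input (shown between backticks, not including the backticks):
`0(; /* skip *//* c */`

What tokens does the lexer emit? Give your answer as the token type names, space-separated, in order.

Answer: NUM LPAREN SEMI

Derivation:
pos=0: emit NUM '0' (now at pos=1)
pos=1: emit LPAREN '('
pos=2: emit SEMI ';'
pos=4: enter COMMENT mode (saw '/*')
exit COMMENT mode (now at pos=14)
pos=14: enter COMMENT mode (saw '/*')
exit COMMENT mode (now at pos=21)
DONE. 3 tokens: [NUM, LPAREN, SEMI]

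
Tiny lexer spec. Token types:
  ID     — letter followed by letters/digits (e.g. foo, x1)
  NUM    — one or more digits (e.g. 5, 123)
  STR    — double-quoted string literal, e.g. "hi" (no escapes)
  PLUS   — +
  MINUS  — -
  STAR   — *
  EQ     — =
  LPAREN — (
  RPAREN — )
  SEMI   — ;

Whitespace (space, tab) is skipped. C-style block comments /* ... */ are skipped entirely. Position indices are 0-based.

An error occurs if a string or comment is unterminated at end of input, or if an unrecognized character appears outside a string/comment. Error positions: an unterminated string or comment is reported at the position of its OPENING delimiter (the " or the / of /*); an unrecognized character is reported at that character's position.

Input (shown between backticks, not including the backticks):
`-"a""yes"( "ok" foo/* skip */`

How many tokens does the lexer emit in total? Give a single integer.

Answer: 6

Derivation:
pos=0: emit MINUS '-'
pos=1: enter STRING mode
pos=1: emit STR "a" (now at pos=4)
pos=4: enter STRING mode
pos=4: emit STR "yes" (now at pos=9)
pos=9: emit LPAREN '('
pos=11: enter STRING mode
pos=11: emit STR "ok" (now at pos=15)
pos=16: emit ID 'foo' (now at pos=19)
pos=19: enter COMMENT mode (saw '/*')
exit COMMENT mode (now at pos=29)
DONE. 6 tokens: [MINUS, STR, STR, LPAREN, STR, ID]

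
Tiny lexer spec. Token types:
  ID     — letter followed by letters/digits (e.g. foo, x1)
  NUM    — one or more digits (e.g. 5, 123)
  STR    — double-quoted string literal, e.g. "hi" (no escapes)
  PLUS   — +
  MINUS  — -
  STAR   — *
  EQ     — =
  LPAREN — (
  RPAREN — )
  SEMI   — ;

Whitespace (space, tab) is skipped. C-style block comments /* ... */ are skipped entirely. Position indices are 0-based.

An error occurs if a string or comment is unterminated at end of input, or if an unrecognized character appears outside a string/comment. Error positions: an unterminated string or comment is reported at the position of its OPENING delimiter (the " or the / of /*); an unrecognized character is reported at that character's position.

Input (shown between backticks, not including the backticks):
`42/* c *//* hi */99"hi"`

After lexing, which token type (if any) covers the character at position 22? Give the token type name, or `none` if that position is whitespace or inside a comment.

Answer: STR

Derivation:
pos=0: emit NUM '42' (now at pos=2)
pos=2: enter COMMENT mode (saw '/*')
exit COMMENT mode (now at pos=9)
pos=9: enter COMMENT mode (saw '/*')
exit COMMENT mode (now at pos=17)
pos=17: emit NUM '99' (now at pos=19)
pos=19: enter STRING mode
pos=19: emit STR "hi" (now at pos=23)
DONE. 3 tokens: [NUM, NUM, STR]
Position 22: char is '"' -> STR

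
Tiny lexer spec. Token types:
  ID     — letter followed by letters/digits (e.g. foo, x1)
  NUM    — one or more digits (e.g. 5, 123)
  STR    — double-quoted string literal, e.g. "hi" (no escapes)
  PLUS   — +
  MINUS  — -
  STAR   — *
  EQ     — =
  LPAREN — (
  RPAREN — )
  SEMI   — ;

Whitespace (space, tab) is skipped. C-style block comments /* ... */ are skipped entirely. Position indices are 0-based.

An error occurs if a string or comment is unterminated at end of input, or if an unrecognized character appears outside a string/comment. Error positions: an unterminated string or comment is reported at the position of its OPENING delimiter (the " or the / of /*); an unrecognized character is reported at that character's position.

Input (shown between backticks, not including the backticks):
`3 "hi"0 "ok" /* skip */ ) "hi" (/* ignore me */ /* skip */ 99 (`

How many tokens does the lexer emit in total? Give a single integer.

pos=0: emit NUM '3' (now at pos=1)
pos=2: enter STRING mode
pos=2: emit STR "hi" (now at pos=6)
pos=6: emit NUM '0' (now at pos=7)
pos=8: enter STRING mode
pos=8: emit STR "ok" (now at pos=12)
pos=13: enter COMMENT mode (saw '/*')
exit COMMENT mode (now at pos=23)
pos=24: emit RPAREN ')'
pos=26: enter STRING mode
pos=26: emit STR "hi" (now at pos=30)
pos=31: emit LPAREN '('
pos=32: enter COMMENT mode (saw '/*')
exit COMMENT mode (now at pos=47)
pos=48: enter COMMENT mode (saw '/*')
exit COMMENT mode (now at pos=58)
pos=59: emit NUM '99' (now at pos=61)
pos=62: emit LPAREN '('
DONE. 9 tokens: [NUM, STR, NUM, STR, RPAREN, STR, LPAREN, NUM, LPAREN]

Answer: 9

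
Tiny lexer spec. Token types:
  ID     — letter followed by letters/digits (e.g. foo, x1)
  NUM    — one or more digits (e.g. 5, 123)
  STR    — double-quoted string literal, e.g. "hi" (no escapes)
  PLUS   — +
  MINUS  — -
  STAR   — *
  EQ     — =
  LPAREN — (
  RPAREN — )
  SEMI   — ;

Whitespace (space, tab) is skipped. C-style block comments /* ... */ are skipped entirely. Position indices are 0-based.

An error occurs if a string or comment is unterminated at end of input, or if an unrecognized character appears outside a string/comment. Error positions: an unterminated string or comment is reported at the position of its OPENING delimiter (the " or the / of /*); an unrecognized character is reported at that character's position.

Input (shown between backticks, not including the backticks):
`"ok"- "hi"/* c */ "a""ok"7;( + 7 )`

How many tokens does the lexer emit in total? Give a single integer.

pos=0: enter STRING mode
pos=0: emit STR "ok" (now at pos=4)
pos=4: emit MINUS '-'
pos=6: enter STRING mode
pos=6: emit STR "hi" (now at pos=10)
pos=10: enter COMMENT mode (saw '/*')
exit COMMENT mode (now at pos=17)
pos=18: enter STRING mode
pos=18: emit STR "a" (now at pos=21)
pos=21: enter STRING mode
pos=21: emit STR "ok" (now at pos=25)
pos=25: emit NUM '7' (now at pos=26)
pos=26: emit SEMI ';'
pos=27: emit LPAREN '('
pos=29: emit PLUS '+'
pos=31: emit NUM '7' (now at pos=32)
pos=33: emit RPAREN ')'
DONE. 11 tokens: [STR, MINUS, STR, STR, STR, NUM, SEMI, LPAREN, PLUS, NUM, RPAREN]

Answer: 11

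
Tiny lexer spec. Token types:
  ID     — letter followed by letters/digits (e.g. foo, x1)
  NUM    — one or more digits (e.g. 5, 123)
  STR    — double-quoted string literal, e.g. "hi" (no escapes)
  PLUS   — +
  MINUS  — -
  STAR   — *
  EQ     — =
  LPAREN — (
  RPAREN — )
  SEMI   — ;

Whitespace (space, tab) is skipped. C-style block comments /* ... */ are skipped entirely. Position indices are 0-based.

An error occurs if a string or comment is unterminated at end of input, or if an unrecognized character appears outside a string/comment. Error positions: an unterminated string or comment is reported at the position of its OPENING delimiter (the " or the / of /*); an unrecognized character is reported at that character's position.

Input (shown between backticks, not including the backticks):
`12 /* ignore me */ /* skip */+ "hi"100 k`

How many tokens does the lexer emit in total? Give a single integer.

pos=0: emit NUM '12' (now at pos=2)
pos=3: enter COMMENT mode (saw '/*')
exit COMMENT mode (now at pos=18)
pos=19: enter COMMENT mode (saw '/*')
exit COMMENT mode (now at pos=29)
pos=29: emit PLUS '+'
pos=31: enter STRING mode
pos=31: emit STR "hi" (now at pos=35)
pos=35: emit NUM '100' (now at pos=38)
pos=39: emit ID 'k' (now at pos=40)
DONE. 5 tokens: [NUM, PLUS, STR, NUM, ID]

Answer: 5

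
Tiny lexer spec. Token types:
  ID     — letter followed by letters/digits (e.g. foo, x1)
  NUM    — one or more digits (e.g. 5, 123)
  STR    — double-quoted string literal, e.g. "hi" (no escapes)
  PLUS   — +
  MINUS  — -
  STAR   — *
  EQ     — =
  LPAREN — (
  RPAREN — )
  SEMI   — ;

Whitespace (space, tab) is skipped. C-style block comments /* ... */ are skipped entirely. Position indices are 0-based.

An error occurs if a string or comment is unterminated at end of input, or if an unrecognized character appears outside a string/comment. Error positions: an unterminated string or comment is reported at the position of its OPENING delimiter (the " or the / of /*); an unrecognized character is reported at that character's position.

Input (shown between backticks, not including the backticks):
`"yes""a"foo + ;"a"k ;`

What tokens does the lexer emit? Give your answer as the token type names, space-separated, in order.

Answer: STR STR ID PLUS SEMI STR ID SEMI

Derivation:
pos=0: enter STRING mode
pos=0: emit STR "yes" (now at pos=5)
pos=5: enter STRING mode
pos=5: emit STR "a" (now at pos=8)
pos=8: emit ID 'foo' (now at pos=11)
pos=12: emit PLUS '+'
pos=14: emit SEMI ';'
pos=15: enter STRING mode
pos=15: emit STR "a" (now at pos=18)
pos=18: emit ID 'k' (now at pos=19)
pos=20: emit SEMI ';'
DONE. 8 tokens: [STR, STR, ID, PLUS, SEMI, STR, ID, SEMI]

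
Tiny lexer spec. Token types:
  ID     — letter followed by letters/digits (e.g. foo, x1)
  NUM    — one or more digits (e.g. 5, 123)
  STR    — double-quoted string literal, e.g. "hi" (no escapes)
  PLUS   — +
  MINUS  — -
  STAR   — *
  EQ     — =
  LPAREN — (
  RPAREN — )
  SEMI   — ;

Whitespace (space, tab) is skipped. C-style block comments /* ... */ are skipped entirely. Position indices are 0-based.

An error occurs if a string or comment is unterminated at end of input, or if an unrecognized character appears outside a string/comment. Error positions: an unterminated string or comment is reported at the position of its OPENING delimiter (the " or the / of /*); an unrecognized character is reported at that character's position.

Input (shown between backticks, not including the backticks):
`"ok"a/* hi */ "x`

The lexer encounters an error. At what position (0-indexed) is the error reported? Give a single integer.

Answer: 14

Derivation:
pos=0: enter STRING mode
pos=0: emit STR "ok" (now at pos=4)
pos=4: emit ID 'a' (now at pos=5)
pos=5: enter COMMENT mode (saw '/*')
exit COMMENT mode (now at pos=13)
pos=14: enter STRING mode
pos=14: ERROR — unterminated string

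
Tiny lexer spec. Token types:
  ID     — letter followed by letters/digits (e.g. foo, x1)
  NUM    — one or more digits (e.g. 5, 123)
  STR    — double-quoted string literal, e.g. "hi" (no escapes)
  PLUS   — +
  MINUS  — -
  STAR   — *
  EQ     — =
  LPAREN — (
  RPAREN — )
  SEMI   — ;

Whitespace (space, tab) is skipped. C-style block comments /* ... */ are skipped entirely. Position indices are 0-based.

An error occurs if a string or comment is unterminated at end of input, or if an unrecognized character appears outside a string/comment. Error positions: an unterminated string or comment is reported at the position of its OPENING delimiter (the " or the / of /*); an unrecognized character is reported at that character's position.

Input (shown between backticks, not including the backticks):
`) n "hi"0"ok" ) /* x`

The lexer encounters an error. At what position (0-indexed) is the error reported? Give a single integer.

pos=0: emit RPAREN ')'
pos=2: emit ID 'n' (now at pos=3)
pos=4: enter STRING mode
pos=4: emit STR "hi" (now at pos=8)
pos=8: emit NUM '0' (now at pos=9)
pos=9: enter STRING mode
pos=9: emit STR "ok" (now at pos=13)
pos=14: emit RPAREN ')'
pos=16: enter COMMENT mode (saw '/*')
pos=16: ERROR — unterminated comment (reached EOF)

Answer: 16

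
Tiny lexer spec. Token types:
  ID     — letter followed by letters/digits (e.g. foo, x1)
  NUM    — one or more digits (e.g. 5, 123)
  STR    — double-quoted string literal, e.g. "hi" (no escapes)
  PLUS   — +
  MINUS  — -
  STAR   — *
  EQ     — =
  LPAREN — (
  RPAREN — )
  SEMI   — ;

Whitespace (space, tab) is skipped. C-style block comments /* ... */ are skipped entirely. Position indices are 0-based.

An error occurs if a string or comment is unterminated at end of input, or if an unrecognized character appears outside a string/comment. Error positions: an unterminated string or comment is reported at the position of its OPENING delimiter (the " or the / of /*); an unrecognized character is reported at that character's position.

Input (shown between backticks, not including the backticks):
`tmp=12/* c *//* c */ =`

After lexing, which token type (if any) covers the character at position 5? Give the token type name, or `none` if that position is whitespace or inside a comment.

Answer: NUM

Derivation:
pos=0: emit ID 'tmp' (now at pos=3)
pos=3: emit EQ '='
pos=4: emit NUM '12' (now at pos=6)
pos=6: enter COMMENT mode (saw '/*')
exit COMMENT mode (now at pos=13)
pos=13: enter COMMENT mode (saw '/*')
exit COMMENT mode (now at pos=20)
pos=21: emit EQ '='
DONE. 4 tokens: [ID, EQ, NUM, EQ]
Position 5: char is '2' -> NUM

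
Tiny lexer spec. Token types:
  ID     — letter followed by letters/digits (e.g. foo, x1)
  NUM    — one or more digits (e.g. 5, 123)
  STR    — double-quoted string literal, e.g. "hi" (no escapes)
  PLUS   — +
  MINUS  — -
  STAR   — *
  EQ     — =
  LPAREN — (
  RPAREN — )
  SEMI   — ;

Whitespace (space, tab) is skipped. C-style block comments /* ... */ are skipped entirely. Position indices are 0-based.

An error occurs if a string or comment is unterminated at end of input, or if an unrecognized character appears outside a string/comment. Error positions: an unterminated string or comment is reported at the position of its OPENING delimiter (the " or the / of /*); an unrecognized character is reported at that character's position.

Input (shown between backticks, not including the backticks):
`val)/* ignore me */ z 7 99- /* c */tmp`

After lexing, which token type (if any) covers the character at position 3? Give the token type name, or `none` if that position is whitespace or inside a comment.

Answer: RPAREN

Derivation:
pos=0: emit ID 'val' (now at pos=3)
pos=3: emit RPAREN ')'
pos=4: enter COMMENT mode (saw '/*')
exit COMMENT mode (now at pos=19)
pos=20: emit ID 'z' (now at pos=21)
pos=22: emit NUM '7' (now at pos=23)
pos=24: emit NUM '99' (now at pos=26)
pos=26: emit MINUS '-'
pos=28: enter COMMENT mode (saw '/*')
exit COMMENT mode (now at pos=35)
pos=35: emit ID 'tmp' (now at pos=38)
DONE. 7 tokens: [ID, RPAREN, ID, NUM, NUM, MINUS, ID]
Position 3: char is ')' -> RPAREN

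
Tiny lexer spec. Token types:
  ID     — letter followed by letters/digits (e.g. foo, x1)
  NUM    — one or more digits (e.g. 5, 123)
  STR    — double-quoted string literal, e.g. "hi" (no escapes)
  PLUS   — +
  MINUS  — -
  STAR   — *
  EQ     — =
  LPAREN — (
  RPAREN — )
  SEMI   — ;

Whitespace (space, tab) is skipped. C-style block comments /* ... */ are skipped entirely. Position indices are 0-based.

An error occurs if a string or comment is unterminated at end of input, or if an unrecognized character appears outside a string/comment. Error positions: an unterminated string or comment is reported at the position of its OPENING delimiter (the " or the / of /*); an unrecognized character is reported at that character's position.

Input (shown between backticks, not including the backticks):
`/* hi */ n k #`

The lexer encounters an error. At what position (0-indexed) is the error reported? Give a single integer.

Answer: 13

Derivation:
pos=0: enter COMMENT mode (saw '/*')
exit COMMENT mode (now at pos=8)
pos=9: emit ID 'n' (now at pos=10)
pos=11: emit ID 'k' (now at pos=12)
pos=13: ERROR — unrecognized char '#'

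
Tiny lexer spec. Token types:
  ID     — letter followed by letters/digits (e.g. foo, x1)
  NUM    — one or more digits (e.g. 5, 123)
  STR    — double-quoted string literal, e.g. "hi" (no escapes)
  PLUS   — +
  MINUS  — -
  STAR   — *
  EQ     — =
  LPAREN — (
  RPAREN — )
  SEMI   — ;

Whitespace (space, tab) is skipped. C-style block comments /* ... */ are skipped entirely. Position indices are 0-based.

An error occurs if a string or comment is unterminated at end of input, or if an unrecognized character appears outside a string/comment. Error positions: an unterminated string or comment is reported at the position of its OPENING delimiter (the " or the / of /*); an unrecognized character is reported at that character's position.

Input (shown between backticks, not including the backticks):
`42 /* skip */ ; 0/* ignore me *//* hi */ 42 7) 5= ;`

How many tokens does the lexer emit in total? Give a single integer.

pos=0: emit NUM '42' (now at pos=2)
pos=3: enter COMMENT mode (saw '/*')
exit COMMENT mode (now at pos=13)
pos=14: emit SEMI ';'
pos=16: emit NUM '0' (now at pos=17)
pos=17: enter COMMENT mode (saw '/*')
exit COMMENT mode (now at pos=32)
pos=32: enter COMMENT mode (saw '/*')
exit COMMENT mode (now at pos=40)
pos=41: emit NUM '42' (now at pos=43)
pos=44: emit NUM '7' (now at pos=45)
pos=45: emit RPAREN ')'
pos=47: emit NUM '5' (now at pos=48)
pos=48: emit EQ '='
pos=50: emit SEMI ';'
DONE. 9 tokens: [NUM, SEMI, NUM, NUM, NUM, RPAREN, NUM, EQ, SEMI]

Answer: 9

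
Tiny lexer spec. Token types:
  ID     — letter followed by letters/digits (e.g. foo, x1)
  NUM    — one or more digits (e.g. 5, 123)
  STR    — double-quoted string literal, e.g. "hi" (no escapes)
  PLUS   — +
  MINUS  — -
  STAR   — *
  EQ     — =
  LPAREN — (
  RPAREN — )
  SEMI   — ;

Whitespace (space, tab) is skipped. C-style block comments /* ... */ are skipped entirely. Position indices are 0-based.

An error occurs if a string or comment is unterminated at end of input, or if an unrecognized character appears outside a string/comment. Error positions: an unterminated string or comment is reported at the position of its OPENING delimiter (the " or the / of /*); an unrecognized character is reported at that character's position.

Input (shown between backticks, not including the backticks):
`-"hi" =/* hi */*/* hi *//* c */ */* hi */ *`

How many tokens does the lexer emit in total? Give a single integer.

pos=0: emit MINUS '-'
pos=1: enter STRING mode
pos=1: emit STR "hi" (now at pos=5)
pos=6: emit EQ '='
pos=7: enter COMMENT mode (saw '/*')
exit COMMENT mode (now at pos=15)
pos=15: emit STAR '*'
pos=16: enter COMMENT mode (saw '/*')
exit COMMENT mode (now at pos=24)
pos=24: enter COMMENT mode (saw '/*')
exit COMMENT mode (now at pos=31)
pos=32: emit STAR '*'
pos=33: enter COMMENT mode (saw '/*')
exit COMMENT mode (now at pos=41)
pos=42: emit STAR '*'
DONE. 6 tokens: [MINUS, STR, EQ, STAR, STAR, STAR]

Answer: 6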